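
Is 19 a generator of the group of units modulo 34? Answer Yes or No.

No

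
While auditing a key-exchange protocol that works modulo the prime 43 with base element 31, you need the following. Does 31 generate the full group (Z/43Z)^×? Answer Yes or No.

No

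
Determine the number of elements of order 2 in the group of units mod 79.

1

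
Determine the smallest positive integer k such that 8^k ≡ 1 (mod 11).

10

ord(8) | φ(11) = 11 − 1 = 10 = 2 · 5.
Divisors of 10: 1, 2, 5, 10.
Test each divisor d:
8^1 ≡ 8
8^2 ≡ 9
8^5 ≡ 10
8^10 ≡ 1
Hence ord(8) = 10.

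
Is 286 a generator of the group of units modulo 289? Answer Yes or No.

Yes

φ(289) = φ(17^2) = 17·(17−1) = 272 = 2^4 · 17.
286 is a primitive root mod 289 iff 286^(φ(289)/q) ≢ 1 for every prime q | φ(289), i.e. q ∈ {2, 17}.
286^136 ≡ 288 (mod 289)  [q = 2: ≢ 1 ✓]
286^16 ≡ 171 (mod 289)  [q = 17: ≢ 1 ✓]
Every test exponent gives a nontrivial residue, hence 286 generates the full group.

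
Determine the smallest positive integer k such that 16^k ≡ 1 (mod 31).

5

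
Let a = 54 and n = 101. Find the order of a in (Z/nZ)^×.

By Lagrange's theorem, ord_101(54) divides φ(101) = 101 − 1 = 100 = 2^2 · 5^2.
Divisors of 100: 1, 2, 4, 5, 10, 20, 25, 50, 100.
Compute 54^d (mod 101) for the divisors d until we hit 1:
54^1 ≡ 54 (mod 101)
54^2 ≡ 88 (mod 101)
54^4 ≡ 68 (mod 101)
54^5 ≡ 36 (mod 101)
54^10 ≡ 84 (mod 101)
54^20 ≡ 87 (mod 101)
54^25 ≡ 1 (mod 101) ✓
So ord_101(54) = 25.

25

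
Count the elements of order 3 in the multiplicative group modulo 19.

2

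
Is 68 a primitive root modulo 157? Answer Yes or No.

No

φ(157) = 157 − 1 = 156 = 2^2 · 3 · 13.
Test 68^(156/q) mod 157 for each prime factor q of 156:
68^78 ≡ 1 (mod 157)  [q = 2: ≡ 1 ✗]
68^52 ≡ 12 (mod 157)  [q = 3: ≢ 1 ✓]
68^12 ≡ 46 (mod 157)  [q = 13: ≢ 1 ✓]
The check at q = 2 fails, so 68 generates a proper subgroup.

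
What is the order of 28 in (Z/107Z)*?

106

The order of 28 must divide φ(107) = 107 − 1 = 106 = 2 · 53.
Divisors of 106: 1, 2, 53, 106.
Test each divisor d:
28^1 ≡ 28
28^2 ≡ 35
28^53 ≡ 106
28^106 ≡ 1
Therefore the multiplicative order of 28 modulo 107 is 106.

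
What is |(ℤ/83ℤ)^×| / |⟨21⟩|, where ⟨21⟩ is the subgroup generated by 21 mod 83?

ord(21) | φ(83) = 83 − 1 = 82 = 2 · 41.
Divisors of 82: 1, 2, 41, 82.
Check 21^d mod 83 for each divisor in increasing order:
21^1 ≡ 21 (mod 83)
21^2 ≡ 26 (mod 83)
21^41 ≡ 1 (mod 83) ✓
The order of 21 is 41, so the subgroup it generates has 41 elements.
The index is φ(83) / ord(21) = 82 / 41 = 2.

2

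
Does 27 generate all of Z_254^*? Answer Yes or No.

No

φ(254) = φ(2)·φ(127) = 1·126 = 126 = 2 · 3^2 · 7.
An element g generates (Z/254Z)^× iff g^(126/q) ≢ 1 (mod 254) for each prime q ∈ {2, 3, 7}.
27^63 ≡ 253 (mod 254)  [q = 2: ≢ 1 ✓]
27^42 ≡ 1 (mod 254)  [q = 3: ≡ 1 ✗]
27^18 ≡ 191 (mod 254)  [q = 7: ≢ 1 ✓]
The check at q = 3 fails, so 27 generates a proper subgroup.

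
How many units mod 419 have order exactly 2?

1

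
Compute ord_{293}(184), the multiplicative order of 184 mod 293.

146

Since 184 ∈ (Z/293Z)^×, its order divides φ(293) = 293 − 1 = 292 = 2^2 · 73.
Divisors of 292: 1, 2, 4, 73, 146, 292.
Evaluate successive powers at the divisors of 292:
184^1 ≡ 184 (mod 293)
184^2 ≡ 161 (mod 293)
184^4 ≡ 137 (mod 293)
184^73 ≡ 292 (mod 293)
184^146 ≡ 1 (mod 293) ✓
The smallest such exponent is 146, so the order of 184 is 146.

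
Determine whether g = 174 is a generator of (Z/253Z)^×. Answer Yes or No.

253 = 11 · 23 is a product of two distinct odd primes, so (Z/253Z)^× ≅ (Z/11Z)^× × (Z/23Z)^× is not cyclic.
No primitive root modulo 253 exists; in particular 174 is not one.

No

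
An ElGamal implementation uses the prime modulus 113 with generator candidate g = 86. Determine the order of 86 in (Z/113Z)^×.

112

By Lagrange's theorem, ord_113(86) divides φ(113) = 113 − 1 = 112 = 2^4 · 7.
Divisors of 112: 1, 2, 4, 7, 8, 14, 16, 28, 56, 112.
Check 86^d mod 113 for each divisor in increasing order:
86^1 ≡ 86 (mod 113)
86^2 ≡ 51 (mod 113)
86^4 ≡ 2 (mod 113)
86^7 ≡ 71 (mod 113)
86^8 ≡ 4 (mod 113)
86^14 ≡ 69 (mod 113)
86^16 ≡ 16 (mod 113)
86^28 ≡ 15 (mod 113)
86^56 ≡ 112 (mod 113)
86^112 ≡ 1 (mod 113) ✓
Therefore the multiplicative order of 86 modulo 113 is 112.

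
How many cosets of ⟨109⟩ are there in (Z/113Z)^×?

16

ord(109) | φ(113) = 113 − 1 = 112 = 2^4 · 7.
Divisors of 112: 1, 2, 4, 7, 8, 14, 16, 28, 56, 112.
Evaluate successive powers at the divisors of 112:
109^1 ≡ 109 (mod 113)
109^2 ≡ 16 (mod 113)
109^4 ≡ 30 (mod 113)
109^7 ≡ 1 (mod 113) ✓
So ord_113(109) = 7, hence |⟨109⟩| = 7.
[(Z/113Z)^× : ⟨109⟩] = 112/7 = 16.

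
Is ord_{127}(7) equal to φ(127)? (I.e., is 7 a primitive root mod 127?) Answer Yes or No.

Yes

φ(127) = 127 − 1 = 126 = 2 · 3^2 · 7.
7 is a primitive root mod 127 iff 7^(φ(127)/q) ≢ 1 for every prime q | φ(127), i.e. q ∈ {2, 3, 7}.
7^63 ≡ 126 (mod 127)  [q = 2: ≢ 1 ✓]
7^42 ≡ 107 (mod 127)  [q = 3: ≢ 1 ✓]
7^18 ≡ 64 (mod 127)  [q = 7: ≢ 1 ✓]
Every test exponent gives a nontrivial residue, hence 7 generates the full group.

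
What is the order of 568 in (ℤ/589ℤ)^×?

45

ord(568) | φ(589) = φ(19·31) = (19−1)·(31−1) = 18·30 = 540 = 2^2 · 3^3 · 5.
Divisors of 540: 1, 2, 3, 4, 5, 6, 9, 10, 12, 15, 18, 20, 27, 30, 36, 45, 54, 60, 90, 108, 135, 180, 270, 540.
Evaluate successive powers at the divisors of 540:
568^1 ≡ 568 (mod 589)
568^2 ≡ 441 (mod 589)
568^3 ≡ 163 (mod 589)
568^4 ≡ 111 (mod 589)
568^5 ≡ 25 (mod 589)
568^6 ≡ 64 (mod 589)
568^9 ≡ 419 (mod 589)
568^10 ≡ 36 (mod 589)
568^12 ≡ 562 (mod 589)
568^15 ≡ 311 (mod 589)
568^18 ≡ 39 (mod 589)
568^20 ≡ 118 (mod 589)
568^27 ≡ 438 (mod 589)
568^30 ≡ 125 (mod 589)
568^36 ≡ 343 (mod 589)
568^45 ≡ 1 (mod 589) ✓
The smallest such exponent is 45, so the order of 568 is 45.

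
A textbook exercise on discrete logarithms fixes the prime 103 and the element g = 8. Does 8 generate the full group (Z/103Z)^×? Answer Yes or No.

No

φ(103) = 103 − 1 = 102 = 2 · 3 · 17.
It suffices to check that the order of 8 is not a proper divisor of 102: compute 8^(102/q) for q ∈ {2, 3, 17}.
8^51 ≡ 1 (mod 103)  [q = 2: ≡ 1 ✗]
8^34 ≡ 1 (mod 103)  [q = 3: ≡ 1 ✗]
8^6 ≡ 9 (mod 103)  [q = 17: ≢ 1 ✓]
The check at q = 2 fails, so 8 generates a proper subgroup.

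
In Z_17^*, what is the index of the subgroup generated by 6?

1

The order of 6 must divide φ(17) = 17 − 1 = 16 = 2^4.
Divisors of 16: 1, 2, 4, 8, 16.
Test each divisor d:
6^1 ≡ 6 (mod 17)
6^2 ≡ 2 (mod 17)
6^4 ≡ 4 (mod 17)
6^8 ≡ 16 (mod 17)
6^16 ≡ 1 (mod 17) ✓
The order of 6 is 16, so the subgroup it generates has 16 elements.
Index = |(Z/17Z)^×| / |⟨6⟩| = 16 / 16 = 1.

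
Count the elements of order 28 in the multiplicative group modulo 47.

0

φ(47) = 47 − 1 = 46 = 2 · 23.
In a cyclic group of order 46, there are φ(d) elements of order d for each divisor d of 46, and zero for non-divisors.
Since 28 ∤ 46, the count is 0.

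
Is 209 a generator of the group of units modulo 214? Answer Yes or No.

φ(214) = φ(2)·φ(107) = 1·106 = 106 = 2 · 53.
Test 209^(106/q) mod 214 for each prime factor q of 106:
209^53 ≡ 1 (mod 214)  [q = 2: ≡ 1 ✗]
209^2 ≡ 25 (mod 214)  [q = 53: ≢ 1 ✓]
The check at q = 2 fails, so 209 generates a proper subgroup.

No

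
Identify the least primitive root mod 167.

5

φ(167) = 167 − 1 = 166 = 2 · 83.
Test candidates g = 2, 3, … against the prime factors q ∈ {2, 83} of φ(167): g is a generator iff g^(166/q) ≢ 1 for every such q.
g = 2: 2^83 ≡ 1 — hits 1, so not a primitive root.
g = 3: 3^83 ≡ 1 — hits 1, so not a primitive root.
g = 4: 4^83 ≡ 1 — hits 1, so not a primitive root.
g = 5: 5^83 ≡ 166; 5^2 ≡ 25 — none is 1, so 5 is a primitive root.
The smallest primitive root modulo 167 is 5.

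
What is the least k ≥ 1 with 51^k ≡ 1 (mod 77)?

30

Since 51 ∈ (Z/77Z)^×, its order divides φ(77) = φ(7·11) = (7−1)·(11−1) = 6·10 = 60 = 2^2 · 3 · 5.
Divisors of 60: 1, 2, 3, 4, 5, 6, 10, 12, 15, 20, 30, 60.
Check 51^d mod 77 for each divisor in increasing order:
51^1 ≡ 51 (mod 77)
51^2 ≡ 60 (mod 77)
51^3 ≡ 57 (mod 77)
51^4 ≡ 58 (mod 77)
51^5 ≡ 32 (mod 77)
51^6 ≡ 15 (mod 77)
51^10 ≡ 23 (mod 77)
51^12 ≡ 71 (mod 77)
51^15 ≡ 43 (mod 77)
51^20 ≡ 67 (mod 77)
51^30 ≡ 1 (mod 77) ✓
So ord_77(51) = 30.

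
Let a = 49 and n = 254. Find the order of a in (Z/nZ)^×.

The order of 49 must divide φ(254) = φ(2)·φ(127) = 1·126 = 126 = 2 · 3^2 · 7.
Divisors of 126: 1, 2, 3, 6, 7, 9, 14, 18, 21, 42, 63, 126.
Evaluate successive powers at the divisors of 126:
49^1 ≡ 49
49^2 ≡ 115
49^3 ≡ 47
49^6 ≡ 177
49^7 ≡ 37
49^9 ≡ 191
49^14 ≡ 99
49^18 ≡ 159
49^21 ≡ 107
49^42 ≡ 19
49^63 ≡ 1
Hence ord(49) = 63.

63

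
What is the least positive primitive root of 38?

φ(38) = φ(2)·φ(19) = 1·18 = 18 = 2 · 3^2.
g is a primitive root iff g^(18/q) ≢ 1 (mod 38) for each prime q ∈ {2, 3}.
g = 2: gcd(2, 38) = 2 > 1, not a unit — skip.
g = 3: 3^9 ≡ 37; 3^6 ≡ 7 — none is 1, so 3 is a primitive root.
So 3 is the smallest generator of (Z/38Z)^×.

3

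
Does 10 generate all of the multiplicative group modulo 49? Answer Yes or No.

Yes

φ(49) = φ(7^2) = 7·(7−1) = 42 = 2 · 3 · 7.
Test 10^(42/q) mod 49 for each prime factor q of 42:
10^21 ≡ 48 (mod 49)  [q = 2: ≢ 1 ✓]
10^14 ≡ 30 (mod 49)  [q = 3: ≢ 1 ✓]
10^6 ≡ 8 (mod 49)  [q = 7: ≢ 1 ✓]
All checks pass, so 10 has order 42 and is a primitive root modulo 49.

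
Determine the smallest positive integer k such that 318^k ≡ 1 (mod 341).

Since 318 ∈ (Z/341Z)^×, its order divides φ(341) = φ(11·31) = (11−1)·(31−1) = 10·30 = 300 = 2^2 · 3 · 5^2.
Divisors of 300: 1, 2, 3, 4, 5, 6, 10, 12, 15, 20, 25, 30, 50, 60, 75, 100, 150, 300.
Check 318^d mod 341 for each divisor in increasing order:
318^1 ≡ 318 (mod 341)
318^2 ≡ 188 (mod 341)
318^3 ≡ 109 (mod 341)
318^4 ≡ 221 (mod 341)
318^5 ≡ 32 (mod 341)
318^6 ≡ 287 (mod 341)
318^10 ≡ 1 (mod 341) ✓
Therefore the multiplicative order of 318 modulo 341 is 10.

10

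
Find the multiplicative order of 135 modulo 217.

30

Since 135 ∈ (Z/217Z)^×, its order divides φ(217) = φ(7·31) = (7−1)·(31−1) = 6·30 = 180 = 2^2 · 3^2 · 5.
Divisors of 180: 1, 2, 3, 4, 5, 6, 9, 10, 12, 15, 18, 20, 30, 36, 45, 60, 90, 180.
Check 135^d mod 217 for each divisor in increasing order:
135^1 ≡ 135
135^2 ≡ 214
135^3 ≡ 29
135^4 ≡ 9
135^5 ≡ 130
135^6 ≡ 190
135^9 ≡ 85
135^10 ≡ 191
135^12 ≡ 78
135^15 ≡ 92
135^18 ≡ 64
135^20 ≡ 25
135^30 ≡ 1
Therefore the multiplicative order of 135 modulo 217 is 30.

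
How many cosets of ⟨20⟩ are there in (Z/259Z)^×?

6

ord(20) | φ(259) = φ(7·37) = (7−1)·(37−1) = 6·36 = 216 = 2^3 · 3^3.
Divisors of 216: 1, 2, 3, 4, 6, 8, 9, 12, 18, 24, 27, 36, 54, 72, 108, 216.
Compute 20^d (mod 259) for the divisors d until we hit 1:
20^1 ≡ 20
20^2 ≡ 141
20^3 ≡ 230
20^4 ≡ 197
20^6 ≡ 64
20^8 ≡ 218
20^9 ≡ 216
20^12 ≡ 211
20^18 ≡ 36
20^24 ≡ 232
20^27 ≡ 6
20^36 ≡ 1
The order of 20 is 36, so the subgroup it generates has 36 elements.
Index = |(Z/259Z)^×| / |⟨20⟩| = 216 / 36 = 6.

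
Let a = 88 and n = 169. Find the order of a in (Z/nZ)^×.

The order of 88 must divide φ(169) = φ(13^2) = 13·(13−1) = 156 = 2^2 · 3 · 13.
Divisors of 156: 1, 2, 3, 4, 6, 12, 13, 26, 39, 52, 78, 156.
Test each divisor d:
88^1 ≡ 88 (mod 169)
88^2 ≡ 139 (mod 169)
88^3 ≡ 64 (mod 169)
88^4 ≡ 55 (mod 169)
88^6 ≡ 40 (mod 169)
88^12 ≡ 79 (mod 169)
88^13 ≡ 23 (mod 169)
88^26 ≡ 22 (mod 169)
88^39 ≡ 168 (mod 169)
88^52 ≡ 146 (mod 169)
88^78 ≡ 1 (mod 169) ✓
So ord_169(88) = 78.

78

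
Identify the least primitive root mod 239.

7

φ(239) = 239 − 1 = 238 = 2 · 7 · 17.
Test candidates g = 2, 3, … against the prime factors q ∈ {2, 7, 17} of φ(239): g is a generator iff g^(238/q) ≢ 1 for every such q.
g = 2: 2^119 ≡ 1 — hits 1, so not a primitive root.
g = 3: 3^119 ≡ 1 — hits 1, so not a primitive root.
g = 4: 4^119 ≡ 1 — hits 1, so not a primitive root.
g = 5: 5^119 ≡ 1 — hits 1, so not a primitive root.
g = 6: 6^119 ≡ 1 — hits 1, so not a primitive root.
g = 7: 7^119 ≡ 238; 7^34 ≡ 24; 7^14 ≡ 211 — none is 1, so 7 is a primitive root.
So 7 is the smallest generator of (Z/239Z)^×.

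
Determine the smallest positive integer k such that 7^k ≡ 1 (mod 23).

22

By Lagrange's theorem, ord_23(7) divides φ(23) = 23 − 1 = 22 = 2 · 11.
Divisors of 22: 1, 2, 11, 22.
Compute 7^d (mod 23) for the divisors d until we hit 1:
7^1 ≡ 7
7^2 ≡ 3
7^11 ≡ 22
7^22 ≡ 1
Therefore the multiplicative order of 7 modulo 23 is 22.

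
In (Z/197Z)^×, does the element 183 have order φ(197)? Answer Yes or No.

No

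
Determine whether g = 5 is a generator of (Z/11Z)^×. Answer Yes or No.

No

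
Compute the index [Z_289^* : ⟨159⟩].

1

Since 159 ∈ (Z/289Z)^×, its order divides φ(289) = φ(17^2) = 17·(17−1) = 272 = 2^4 · 17.
Divisors of 272: 1, 2, 4, 8, 16, 17, 34, 68, 136, 272.
Compute 159^d (mod 289) for the divisors d until we hit 1:
159^1 ≡ 159 (mod 289)
159^2 ≡ 138 (mod 289)
159^4 ≡ 259 (mod 289)
159^8 ≡ 33 (mod 289)
159^16 ≡ 222 (mod 289)
159^17 ≡ 40 (mod 289)
159^34 ≡ 155 (mod 289)
159^68 ≡ 38 (mod 289)
159^136 ≡ 288 (mod 289)
159^272 ≡ 1 (mod 289) ✓
So ord_289(159) = 272, hence |⟨159⟩| = 272.
Index = |(Z/289Z)^×| / |⟨159⟩| = 272 / 272 = 1.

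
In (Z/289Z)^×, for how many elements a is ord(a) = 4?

2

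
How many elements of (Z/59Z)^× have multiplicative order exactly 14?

0

φ(59) = 59 − 1 = 58 = 2 · 29.
(Z/59Z)^× is cyclic (|G| = 58); a cyclic group of order m has exactly φ(d) elements of each order d | m, and none otherwise.
Here 58 is not a multiple of 14, so there are no elements of order 14.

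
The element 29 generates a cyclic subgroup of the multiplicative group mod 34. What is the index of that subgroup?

Since 29 ∈ (Z/34Z)^×, its order divides φ(34) = φ(2)·φ(17) = 1·16 = 16 = 2^4.
Divisors of 16: 1, 2, 4, 8, 16.
Test each divisor d:
29^1 ≡ 29 (mod 34)
29^2 ≡ 25 (mod 34)
29^4 ≡ 13 (mod 34)
29^8 ≡ 33 (mod 34)
29^16 ≡ 1 (mod 34) ✓
The order of 29 is 16, so the subgroup it generates has 16 elements.
The index is φ(34) / ord(29) = 16 / 16 = 1.

1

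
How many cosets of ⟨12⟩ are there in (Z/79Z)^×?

Since 12 ∈ (Z/79Z)^×, its order divides φ(79) = 79 − 1 = 78 = 2 · 3 · 13.
Divisors of 78: 1, 2, 3, 6, 13, 26, 39, 78.
Check 12^d mod 79 for each divisor in increasing order:
12^1 ≡ 12 (mod 79)
12^2 ≡ 65 (mod 79)
12^3 ≡ 69 (mod 79)
12^6 ≡ 21 (mod 79)
12^13 ≡ 78 (mod 79)
12^26 ≡ 1 (mod 79) ✓
Thus |⟨12⟩| = ord(12) = 26.
The index is φ(79) / ord(12) = 78 / 26 = 3.

3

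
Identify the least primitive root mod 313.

10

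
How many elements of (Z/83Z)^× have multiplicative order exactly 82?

40

φ(83) = 83 − 1 = 82 = 2 · 41.
Since (Z/83Z)^× is cyclic of order 82, the number of elements of order d is φ(d) when d | 82 and 0 otherwise.
82 = 2 · 41 divides 82, and φ(82) = 40.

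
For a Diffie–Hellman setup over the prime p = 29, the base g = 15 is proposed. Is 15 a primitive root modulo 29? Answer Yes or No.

φ(29) = 29 − 1 = 28 = 2^2 · 7.
15 is a primitive root mod 29 iff 15^(φ(29)/q) ≢ 1 for every prime q | φ(29), i.e. q ∈ {2, 7}.
15^14 ≡ 28 (mod 29)  [q = 2: ≢ 1 ✓]
15^4 ≡ 20 (mod 29)  [q = 7: ≢ 1 ✓]
None equal 1, so ord_29(15) = 28: 15 is a primitive root.

Yes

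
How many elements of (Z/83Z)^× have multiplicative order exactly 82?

φ(83) = 83 − 1 = 82 = 2 · 41.
Since (Z/83Z)^× is cyclic of order 82, the number of elements of order d is φ(d) when d | 82 and 0 otherwise.
82 = 2 · 41 divides 82, and φ(82) = 40.

40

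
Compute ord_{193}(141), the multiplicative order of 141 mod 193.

192

Since 141 ∈ (Z/193Z)^×, its order divides φ(193) = 193 − 1 = 192 = 2^6 · 3.
Divisors of 192: 1, 2, 3, 4, 6, 8, 12, 16, 24, 32, 48, 64, 96, 192.
Test each divisor d:
141^1 ≡ 141 (mod 193)
141^2 ≡ 2 (mod 193)
141^3 ≡ 89 (mod 193)
141^4 ≡ 4 (mod 193)
141^6 ≡ 8 (mod 193)
141^8 ≡ 16 (mod 193)
141^12 ≡ 64 (mod 193)
141^16 ≡ 63 (mod 193)
141^24 ≡ 43 (mod 193)
141^32 ≡ 109 (mod 193)
141^48 ≡ 112 (mod 193)
141^64 ≡ 108 (mod 193)
141^96 ≡ 192 (mod 193)
141^192 ≡ 1 (mod 193) ✓
Therefore the multiplicative order of 141 modulo 193 is 192.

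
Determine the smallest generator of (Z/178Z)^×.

3

φ(178) = φ(2)·φ(89) = 1·88 = 88 = 2^3 · 11.
Test candidates g = 2, 3, … against the prime factors q ∈ {2, 11} of φ(178): g is a generator iff g^(88/q) ≢ 1 for every such q.
g = 2: gcd(2, 178) = 2 > 1, not a unit — skip.
g = 3: 3^44 ≡ 177; 3^8 ≡ 153 — none is 1, so 3 is a primitive root.
The smallest primitive root modulo 178 is 3.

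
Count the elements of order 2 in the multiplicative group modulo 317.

φ(317) = 317 − 1 = 316 = 2^2 · 79.
In a cyclic group of order 316, there are φ(d) elements of order d for each divisor d of 316, and zero for non-divisors.
2 | 316, and φ(2) = 2 − 1 = 1.

1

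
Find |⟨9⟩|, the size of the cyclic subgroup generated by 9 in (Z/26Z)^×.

3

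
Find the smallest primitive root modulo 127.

φ(127) = 127 − 1 = 126 = 2 · 3^2 · 7.
Test candidates g = 2, 3, … against the prime factors q ∈ {2, 3, 7} of φ(127): g is a generator iff g^(126/q) ≢ 1 for every such q.
g = 2: 2^63 ≡ 1 — hits 1, so not a primitive root.
g = 3: 3^63 ≡ 126; 3^42 ≡ 107; 3^18 ≡ 4 — none is 1, so 3 is a primitive root.
The smallest primitive root modulo 127 is 3.

3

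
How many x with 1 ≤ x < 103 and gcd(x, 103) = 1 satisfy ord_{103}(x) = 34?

16

φ(103) = 103 − 1 = 102 = 2 · 3 · 17.
Since (Z/103Z)^× is cyclic of order 102, the number of elements of order d is φ(d) when d | 102 and 0 otherwise.
34 = 2 · 17 divides 102, and φ(34) = 16.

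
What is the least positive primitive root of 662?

3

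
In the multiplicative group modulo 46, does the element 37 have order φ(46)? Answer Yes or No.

Yes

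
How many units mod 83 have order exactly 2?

1

φ(83) = 83 − 1 = 82 = 2 · 41.
Since (Z/83Z)^× is cyclic of order 82, the number of elements of order d is φ(d) when d | 82 and 0 otherwise.
2 | 82, and φ(2) = 2 − 1 = 1.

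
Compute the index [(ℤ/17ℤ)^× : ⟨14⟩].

By Lagrange's theorem, ord_17(14) divides φ(17) = 17 − 1 = 16 = 2^4.
Divisors of 16: 1, 2, 4, 8, 16.
Compute 14^d (mod 17) for the divisors d until we hit 1:
14^1 ≡ 14 (mod 17)
14^2 ≡ 9 (mod 17)
14^4 ≡ 13 (mod 17)
14^8 ≡ 16 (mod 17)
14^16 ≡ 1 (mod 17) ✓
So ord_17(14) = 16, hence |⟨14⟩| = 16.
Index = |(Z/17Z)^×| / |⟨14⟩| = 16 / 16 = 1.

1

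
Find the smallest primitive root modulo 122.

7

φ(122) = φ(2)·φ(61) = 1·60 = 60 = 2^2 · 3 · 5.
Test candidates g = 2, 3, … against the prime factors q ∈ {2, 3, 5} of φ(122): g is a generator iff g^(60/q) ≢ 1 for every such q.
g = 2: gcd(2, 122) = 2 > 1, not a unit — skip.
g = 3: 3^30 ≡ 1 — hits 1, so not a primitive root.
g = 4: gcd(4, 122) = 2 > 1, not a unit — skip.
g = 5: 5^30 ≡ 1 — hits 1, so not a primitive root.
g = 6: gcd(6, 122) = 2 > 1, not a unit — skip.
g = 7: 7^30 ≡ 121; 7^20 ≡ 47; 7^12 ≡ 95 — none is 1, so 7 is a primitive root.
Hence the least primitive root of 122 is 7.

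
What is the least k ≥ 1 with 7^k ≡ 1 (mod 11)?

10

Since 7 ∈ (Z/11Z)^×, its order divides φ(11) = 11 − 1 = 10 = 2 · 5.
Divisors of 10: 1, 2, 5, 10.
Check 7^d mod 11 for each divisor in increasing order:
7^1 ≡ 7
7^2 ≡ 5
7^5 ≡ 10
7^10 ≡ 1
So ord_11(7) = 10.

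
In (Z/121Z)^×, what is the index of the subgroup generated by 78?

10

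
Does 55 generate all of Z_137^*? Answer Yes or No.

Yes

φ(137) = 137 − 1 = 136 = 2^3 · 17.
Test 55^(136/q) mod 137 for each prime factor q of 136:
55^68 ≡ 136 (mod 137)  [q = 2: ≢ 1 ✓]
55^8 ≡ 119 (mod 137)  [q = 17: ≢ 1 ✓]
Every test exponent gives a nontrivial residue, hence 55 generates the full group.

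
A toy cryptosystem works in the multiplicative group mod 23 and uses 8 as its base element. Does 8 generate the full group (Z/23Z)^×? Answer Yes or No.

φ(23) = 23 − 1 = 22 = 2 · 11.
It suffices to check that the order of 8 is not a proper divisor of 22: compute 8^(22/q) for q ∈ {2, 11}.
8^11 ≡ 1 (mod 23)  [q = 2: ≡ 1 ✗]
8^2 ≡ 18 (mod 23)  [q = 11: ≢ 1 ✓]
Since 8^11 ≡ 1, the order of 8 divides 11 < 22, so 8 is not a primitive root.

No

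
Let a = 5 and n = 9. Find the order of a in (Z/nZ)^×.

6

The order of 5 must divide φ(9) = φ(3^2) = 3·(3−1) = 6 = 2 · 3.
Divisors of 6: 1, 2, 3, 6.
Test each divisor d:
5^1 ≡ 5
5^2 ≡ 7
5^3 ≡ 8
5^6 ≡ 1
The smallest such exponent is 6, so the order of 5 is 6.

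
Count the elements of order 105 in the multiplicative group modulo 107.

0

φ(107) = 107 − 1 = 106 = 2 · 53.
In a cyclic group of order 106, there are φ(d) elements of order d for each divisor d of 106, and zero for non-divisors.
Here 106 is not a multiple of 105, so there are no elements of order 105.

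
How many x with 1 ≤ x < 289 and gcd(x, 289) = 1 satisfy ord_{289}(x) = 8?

4

φ(289) = φ(17^2) = 17·(17−1) = 272 = 2^4 · 17.
In a cyclic group of order 272, there are φ(d) elements of order d for each divisor d of 272, and zero for non-divisors.
8 = 2^3 divides 272, and φ(8) = 4.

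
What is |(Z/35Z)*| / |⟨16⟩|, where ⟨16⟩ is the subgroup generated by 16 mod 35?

8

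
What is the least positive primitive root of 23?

5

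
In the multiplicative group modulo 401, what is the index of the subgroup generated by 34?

1

The order of 34 must divide φ(401) = 401 − 1 = 400 = 2^4 · 5^2.
Divisors of 400: 1, 2, 4, 5, 8, 10, 16, 20, 25, 40, 50, 80, 100, 200, 400.
Compute 34^d (mod 401) for the divisors d until we hit 1:
34^1 ≡ 34
34^2 ≡ 354
34^4 ≡ 204
34^5 ≡ 119
34^8 ≡ 313
34^10 ≡ 126
34^16 ≡ 125
34^20 ≡ 237
34^25 ≡ 133
34^40 ≡ 29
34^50 ≡ 45
34^80 ≡ 39
34^100 ≡ 20
34^200 ≡ 400
34^400 ≡ 1
So ord_401(34) = 400, hence |⟨34⟩| = 400.
The index is φ(401) / ord(34) = 400 / 400 = 1.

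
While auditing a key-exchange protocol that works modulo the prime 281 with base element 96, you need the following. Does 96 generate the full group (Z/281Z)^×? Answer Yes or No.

Yes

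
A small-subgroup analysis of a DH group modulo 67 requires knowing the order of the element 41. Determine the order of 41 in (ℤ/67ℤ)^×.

ord(41) | φ(67) = 67 − 1 = 66 = 2 · 3 · 11.
Divisors of 66: 1, 2, 3, 6, 11, 22, 33, 66.
Evaluate successive powers at the divisors of 66:
41^1 ≡ 41
41^2 ≡ 6
41^3 ≡ 45
41^6 ≡ 15
41^11 ≡ 30
41^22 ≡ 29
41^33 ≡ 66
41^66 ≡ 1
The smallest such exponent is 66, so the order of 41 is 66.

66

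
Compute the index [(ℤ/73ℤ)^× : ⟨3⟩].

6

The order of 3 must divide φ(73) = 73 − 1 = 72 = 2^3 · 3^2.
Divisors of 72: 1, 2, 3, 4, 6, 8, 9, 12, 18, 24, 36, 72.
Test each divisor d:
3^1 ≡ 3 (mod 73)
3^2 ≡ 9 (mod 73)
3^3 ≡ 27 (mod 73)
3^4 ≡ 8 (mod 73)
3^6 ≡ 72 (mod 73)
3^8 ≡ 64 (mod 73)
3^9 ≡ 46 (mod 73)
3^12 ≡ 1 (mod 73) ✓
So ord_73(3) = 12, hence |⟨3⟩| = 12.
The index is φ(73) / ord(3) = 72 / 12 = 6.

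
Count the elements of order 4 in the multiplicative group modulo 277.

φ(277) = 277 − 1 = 276 = 2^2 · 3 · 23.
(Z/277Z)^× is cyclic (|G| = 276); a cyclic group of order m has exactly φ(d) elements of each order d | m, and none otherwise.
4 = 2^2 divides 276, and φ(4) = 2.

2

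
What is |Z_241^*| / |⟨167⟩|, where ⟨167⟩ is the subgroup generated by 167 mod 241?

1

The order of 167 must divide φ(241) = 241 − 1 = 240 = 2^4 · 3 · 5.
Divisors of 240: 1, 2, 3, 4, 5, 6, 8, 10, 12, 15, 16, 20, 24, 30, 40, 48, 60, 80, 120, 240.
Check 167^d mod 241 for each divisor in increasing order:
167^1 ≡ 167 (mod 241)
167^2 ≡ 174 (mod 241)
167^3 ≡ 138 (mod 241)
167^4 ≡ 151 (mod 241)
167^5 ≡ 153 (mod 241)
167^6 ≡ 5 (mod 241)
167^8 ≡ 147 (mod 241)
167^10 ≡ 32 (mod 241)
167^12 ≡ 25 (mod 241)
167^15 ≡ 76 (mod 241)
167^16 ≡ 160 (mod 241)
167^20 ≡ 60 (mod 241)
167^24 ≡ 143 (mod 241)
167^30 ≡ 233 (mod 241)
167^40 ≡ 226 (mod 241)
167^48 ≡ 205 (mod 241)
167^60 ≡ 64 (mod 241)
167^80 ≡ 225 (mod 241)
167^120 ≡ 240 (mod 241)
167^240 ≡ 1 (mod 241) ✓
The order of 167 is 240, so the subgroup it generates has 240 elements.
The index is φ(241) / ord(167) = 240 / 240 = 1.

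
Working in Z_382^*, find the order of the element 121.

The order of 121 must divide φ(382) = φ(2)·φ(191) = 1·190 = 190 = 2 · 5 · 19.
Divisors of 190: 1, 2, 5, 10, 19, 38, 95, 190.
Compute 121^d (mod 382) for the divisors d until we hit 1:
121^1 ≡ 121 (mod 382)
121^2 ≡ 125 (mod 382)
121^5 ≡ 107 (mod 382)
121^10 ≡ 371 (mod 382)
121^19 ≡ 1 (mod 382) ✓
The smallest such exponent is 19, so the order of 121 is 19.

19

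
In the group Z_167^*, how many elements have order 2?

1

φ(167) = 167 − 1 = 166 = 2 · 83.
(Z/167Z)^× is cyclic (|G| = 166); a cyclic group of order m has exactly φ(d) elements of each order d | m, and none otherwise.
2 | 166, and φ(2) = 2 − 1 = 1.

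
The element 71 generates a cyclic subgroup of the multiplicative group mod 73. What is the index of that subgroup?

ord(71) | φ(73) = 73 − 1 = 72 = 2^3 · 3^2.
Divisors of 72: 1, 2, 3, 4, 6, 8, 9, 12, 18, 24, 36, 72.
Evaluate successive powers at the divisors of 72:
71^1 ≡ 71
71^2 ≡ 4
71^3 ≡ 65
71^4 ≡ 16
71^6 ≡ 64
71^8 ≡ 37
71^9 ≡ 72
71^12 ≡ 8
71^18 ≡ 1
Thus |⟨71⟩| = ord(71) = 18.
[(Z/73Z)^× : ⟨71⟩] = 72/18 = 4.

4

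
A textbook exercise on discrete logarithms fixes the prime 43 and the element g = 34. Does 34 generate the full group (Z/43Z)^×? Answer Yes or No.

Yes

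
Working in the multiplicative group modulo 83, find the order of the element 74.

82

Since 74 ∈ (Z/83Z)^×, its order divides φ(83) = 83 − 1 = 82 = 2 · 41.
Divisors of 82: 1, 2, 41, 82.
Check 74^d mod 83 for each divisor in increasing order:
74^1 ≡ 74 (mod 83)
74^2 ≡ 81 (mod 83)
74^41 ≡ 82 (mod 83)
74^82 ≡ 1 (mod 83) ✓
The smallest such exponent is 82, so the order of 74 is 82.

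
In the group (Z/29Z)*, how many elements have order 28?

φ(29) = 29 − 1 = 28 = 2^2 · 7.
In a cyclic group of order 28, there are φ(d) elements of order d for each divisor d of 28, and zero for non-divisors.
28 = 2^2 · 7 divides 28, and φ(28) = 12.

12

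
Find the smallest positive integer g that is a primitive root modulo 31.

3

φ(31) = 31 − 1 = 30 = 2 · 3 · 5.
Test candidates g = 2, 3, … against the prime factors q ∈ {2, 3, 5} of φ(31): g is a generator iff g^(30/q) ≢ 1 for every such q.
g = 2: 2^15 ≡ 1 — hits 1, so not a primitive root.
g = 3: 3^15 ≡ 30; 3^10 ≡ 25; 3^6 ≡ 16 — none is 1, so 3 is a primitive root.
The smallest primitive root modulo 31 is 3.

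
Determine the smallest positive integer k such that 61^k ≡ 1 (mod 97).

3

The order of 61 must divide φ(97) = 97 − 1 = 96 = 2^5 · 3.
Divisors of 96: 1, 2, 3, 4, 6, 8, 12, 16, 24, 32, 48, 96.
Compute 61^d (mod 97) for the divisors d until we hit 1:
61^1 ≡ 61 (mod 97)
61^2 ≡ 35 (mod 97)
61^3 ≡ 1 (mod 97) ✓
The smallest such exponent is 3, so the order of 61 is 3.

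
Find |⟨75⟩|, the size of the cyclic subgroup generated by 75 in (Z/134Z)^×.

22

By Lagrange's theorem, ord_134(75) divides φ(134) = φ(2)·φ(67) = 1·66 = 66 = 2 · 3 · 11.
Divisors of 66: 1, 2, 3, 6, 11, 22, 33, 66.
Test each divisor d:
75^1 ≡ 75 (mod 134)
75^2 ≡ 131 (mod 134)
75^3 ≡ 43 (mod 134)
75^6 ≡ 107 (mod 134)
75^11 ≡ 133 (mod 134)
75^22 ≡ 1 (mod 134) ✓
The smallest such exponent is 22, so the order of 75 is 22.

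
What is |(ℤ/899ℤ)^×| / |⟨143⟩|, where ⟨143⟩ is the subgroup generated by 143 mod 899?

2

The order of 143 must divide φ(899) = φ(29·31) = (29−1)·(31−1) = 28·30 = 840 = 2^3 · 3 · 5 · 7.
Divisors of 840: 1, 2, 3, 4, 5, 6, 7, 8, 10, 12, 14, 15, 20, 21, 24, 28, 30, 35, 40, 42, 56, 60, 70, 84, 105, 120, 140, 168, 210, 280, 420, 840.
Evaluate successive powers at the divisors of 840:
143^1 ≡ 143
143^2 ≡ 671
143^3 ≡ 659
143^4 ≡ 741
143^5 ≡ 780
143^6 ≡ 64
143^7 ≡ 162
143^8 ≡ 691
143^10 ≡ 676
143^12 ≡ 500
143^14 ≡ 173
143^15 ≡ 466
143^20 ≡ 284
143^21 ≡ 157
143^24 ≡ 78
143^28 ≡ 262
143^30 ≡ 497
143^35 ≡ 191
143^40 ≡ 645
143^42 ≡ 376
143^56 ≡ 320
143^60 ≡ 683
143^70 ≡ 521
143^84 ≡ 233
143^105 ≡ 621
143^120 ≡ 807
143^140 ≡ 842
143^168 ≡ 349
143^210 ≡ 869
143^280 ≡ 552
143^420 ≡ 1
The order of 143 is 420, so the subgroup it generates has 420 elements.
The index is φ(899) / ord(143) = 840 / 420 = 2.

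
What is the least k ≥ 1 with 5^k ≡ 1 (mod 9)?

Since 5 ∈ (Z/9Z)^×, its order divides φ(9) = φ(3^2) = 3·(3−1) = 6 = 2 · 3.
Divisors of 6: 1, 2, 3, 6.
Evaluate successive powers at the divisors of 6:
5^1 ≡ 5 (mod 9)
5^2 ≡ 7 (mod 9)
5^3 ≡ 8 (mod 9)
5^6 ≡ 1 (mod 9) ✓
Hence ord(5) = 6.

6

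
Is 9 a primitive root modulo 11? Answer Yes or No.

No

φ(11) = 11 − 1 = 10 = 2 · 5.
An element g generates (Z/11Z)^× iff g^(10/q) ≢ 1 (mod 11) for each prime q ∈ {2, 5}.
9^5 ≡ 1 (mod 11)  [q = 2: ≡ 1 ✗]
9^2 ≡ 4 (mod 11)  [q = 5: ≢ 1 ✓]
The check at q = 2 fails, so 9 generates a proper subgroup.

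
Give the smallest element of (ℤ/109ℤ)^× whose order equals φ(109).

6

φ(109) = 109 − 1 = 108 = 2^2 · 3^3.
g is a primitive root iff g^(108/q) ≢ 1 (mod 109) for each prime q ∈ {2, 3}.
g = 2: 2^54 ≡ 108; 2^36 ≡ 1 — hits 1, so not a primitive root.
g = 3: 3^54 ≡ 1 — hits 1, so not a primitive root.
g = 4: 4^54 ≡ 1 — hits 1, so not a primitive root.
g = 5: 5^54 ≡ 1 — hits 1, so not a primitive root.
g = 6: 6^54 ≡ 108; 6^36 ≡ 63 — none is 1, so 6 is a primitive root.
Hence the least primitive root of 109 is 6.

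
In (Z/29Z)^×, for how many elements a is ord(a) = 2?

φ(29) = 29 − 1 = 28 = 2^2 · 7.
In a cyclic group of order 28, there are φ(d) elements of order d for each divisor d of 28, and zero for non-divisors.
2 | 28, and φ(2) = 2 − 1 = 1.

1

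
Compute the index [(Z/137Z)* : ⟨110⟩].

1

By Lagrange's theorem, ord_137(110) divides φ(137) = 137 − 1 = 136 = 2^3 · 17.
Divisors of 136: 1, 2, 4, 8, 17, 34, 68, 136.
Test each divisor d:
110^1 ≡ 110
110^2 ≡ 44
110^4 ≡ 18
110^8 ≡ 50
110^17 ≡ 41
110^34 ≡ 37
110^68 ≡ 136
110^136 ≡ 1
Thus |⟨110⟩| = ord(110) = 136.
Index = |(Z/137Z)^×| / |⟨110⟩| = 136 / 136 = 1.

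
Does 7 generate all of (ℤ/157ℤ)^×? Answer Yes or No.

No

φ(157) = 157 − 1 = 156 = 2^2 · 3 · 13.
Test 7^(156/q) mod 157 for each prime factor q of 156:
7^78 ≡ 156 (mod 157)  [q = 2: ≢ 1 ✓]
7^52 ≡ 1 (mod 157)  [q = 3: ≡ 1 ✗]
7^12 ≡ 153 (mod 157)  [q = 13: ≢ 1 ✓]
The check at q = 3 fails, so 7 generates a proper subgroup.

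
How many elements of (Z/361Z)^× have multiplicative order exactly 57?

φ(361) = φ(19^2) = 19·(19−1) = 342 = 2 · 3^2 · 19.
(Z/361Z)^× is cyclic (|G| = 342); a cyclic group of order m has exactly φ(d) elements of each order d | m, and none otherwise.
57 = 3 · 19 divides 342, and φ(57) = 36.

36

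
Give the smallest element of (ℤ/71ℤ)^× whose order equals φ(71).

7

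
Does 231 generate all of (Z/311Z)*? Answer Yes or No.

φ(311) = 311 − 1 = 310 = 2 · 5 · 31.
It suffices to check that the order of 231 is not a proper divisor of 310: compute 231^(310/q) for q ∈ {2, 5, 31}.
231^155 ≡ 310 (mod 311)  [q = 2: ≢ 1 ✓]
231^62 ≡ 216 (mod 311)  [q = 5: ≢ 1 ✓]
231^10 ≡ 15 (mod 311)  [q = 31: ≢ 1 ✓]
Every test exponent gives a nontrivial residue, hence 231 generates the full group.

Yes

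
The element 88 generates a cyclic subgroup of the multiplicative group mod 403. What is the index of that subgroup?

60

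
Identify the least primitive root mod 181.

2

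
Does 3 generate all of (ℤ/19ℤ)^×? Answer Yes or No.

φ(19) = 19 − 1 = 18 = 2 · 3^2.
It suffices to check that the order of 3 is not a proper divisor of 18: compute 3^(18/q) for q ∈ {2, 3}.
3^9 ≡ 18 (mod 19)  [q = 2: ≢ 1 ✓]
3^6 ≡ 7 (mod 19)  [q = 3: ≢ 1 ✓]
All checks pass, so 3 has order 18 and is a primitive root modulo 19.

Yes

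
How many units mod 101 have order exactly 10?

φ(101) = 101 − 1 = 100 = 2^2 · 5^2.
Since (Z/101Z)^× is cyclic of order 100, the number of elements of order d is φ(d) when d | 100 and 0 otherwise.
10 = 2 · 5 divides 100, and φ(10) = 4.

4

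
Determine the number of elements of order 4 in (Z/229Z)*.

2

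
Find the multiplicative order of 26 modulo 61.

Since 26 ∈ (Z/61Z)^×, its order divides φ(61) = 61 − 1 = 60 = 2^2 · 3 · 5.
Divisors of 60: 1, 2, 3, 4, 5, 6, 10, 12, 15, 20, 30, 60.
Evaluate successive powers at the divisors of 60:
26^1 ≡ 26 (mod 61)
26^2 ≡ 5 (mod 61)
26^3 ≡ 8 (mod 61)
26^4 ≡ 25 (mod 61)
26^5 ≡ 40 (mod 61)
26^6 ≡ 3 (mod 61)
26^10 ≡ 14 (mod 61)
26^12 ≡ 9 (mod 61)
26^15 ≡ 11 (mod 61)
26^20 ≡ 13 (mod 61)
26^30 ≡ 60 (mod 61)
26^60 ≡ 1 (mod 61) ✓
So ord_61(26) = 60.

60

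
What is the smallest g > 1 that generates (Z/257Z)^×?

3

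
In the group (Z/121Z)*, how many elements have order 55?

40

φ(121) = φ(11^2) = 11·(11−1) = 110 = 2 · 5 · 11.
Since (Z/121Z)^× is cyclic of order 110, the number of elements of order d is φ(d) when d | 110 and 0 otherwise.
55 = 5 · 11 divides 110, and φ(55) = 40.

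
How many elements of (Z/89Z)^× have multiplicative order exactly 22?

φ(89) = 89 − 1 = 88 = 2^3 · 11.
In a cyclic group of order 88, there are φ(d) elements of order d for each divisor d of 88, and zero for non-divisors.
22 = 2 · 11 divides 88, and φ(22) = 10.

10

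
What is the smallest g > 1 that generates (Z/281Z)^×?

φ(281) = 281 − 1 = 280 = 2^3 · 5 · 7.
g is a primitive root iff g^(280/q) ≢ 1 (mod 281) for each prime q ∈ {2, 5, 7}.
g = 2: 2^140 ≡ 1 — hits 1, so not a primitive root.
g = 3: 3^140 ≡ 280; 3^56 ≡ 86; 3^40 ≡ 249 — none is 1, so 3 is a primitive root.
So 3 is the smallest generator of (Z/281Z)^×.

3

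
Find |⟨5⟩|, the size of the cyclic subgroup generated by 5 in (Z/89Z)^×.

44

The order of 5 must divide φ(89) = 89 − 1 = 88 = 2^3 · 11.
Divisors of 88: 1, 2, 4, 8, 11, 22, 44, 88.
Check 5^d mod 89 for each divisor in increasing order:
5^1 ≡ 5 (mod 89)
5^2 ≡ 25 (mod 89)
5^4 ≡ 2 (mod 89)
5^8 ≡ 4 (mod 89)
5^11 ≡ 55 (mod 89)
5^22 ≡ 88 (mod 89)
5^44 ≡ 1 (mod 89) ✓
The smallest such exponent is 44, so the order of 5 is 44.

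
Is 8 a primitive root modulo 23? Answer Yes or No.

φ(23) = 23 − 1 = 22 = 2 · 11.
An element g generates (Z/23Z)^× iff g^(22/q) ≢ 1 (mod 23) for each prime q ∈ {2, 11}.
8^11 ≡ 1 (mod 23)  [q = 2: ≡ 1 ✗]
8^2 ≡ 18 (mod 23)  [q = 11: ≢ 1 ✓]
Since 8^11 ≡ 1, the order of 8 divides 11 < 22, so 8 is not a primitive root.

No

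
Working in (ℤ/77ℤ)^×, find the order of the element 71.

5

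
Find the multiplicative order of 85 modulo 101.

Since 85 ∈ (Z/101Z)^×, its order divides φ(101) = 101 − 1 = 100 = 2^2 · 5^2.
Divisors of 100: 1, 2, 4, 5, 10, 20, 25, 50, 100.
Compute 85^d (mod 101) for the divisors d until we hit 1:
85^1 ≡ 85
85^2 ≡ 54
85^4 ≡ 88
85^5 ≡ 6
85^10 ≡ 36
85^20 ≡ 84
85^25 ≡ 100
85^50 ≡ 1
So ord_101(85) = 50.

50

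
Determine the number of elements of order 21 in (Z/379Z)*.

φ(379) = 379 − 1 = 378 = 2 · 3^3 · 7.
In a cyclic group of order 378, there are φ(d) elements of order d for each divisor d of 378, and zero for non-divisors.
21 = 3 · 7 divides 378, and φ(21) = 12.

12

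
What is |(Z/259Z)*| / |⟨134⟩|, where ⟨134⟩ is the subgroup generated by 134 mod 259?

The order of 134 must divide φ(259) = φ(7·37) = (7−1)·(37−1) = 6·36 = 216 = 2^3 · 3^3.
Divisors of 216: 1, 2, 3, 4, 6, 8, 9, 12, 18, 24, 27, 36, 54, 72, 108, 216.
Check 134^d mod 259 for each divisor in increasing order:
134^1 ≡ 134
134^2 ≡ 85
134^3 ≡ 253
134^4 ≡ 232
134^6 ≡ 36
134^8 ≡ 211
134^9 ≡ 43
134^12 ≡ 1
The order of 134 is 12, so the subgroup it generates has 12 elements.
Index = |(Z/259Z)^×| / |⟨134⟩| = 216 / 12 = 18.

18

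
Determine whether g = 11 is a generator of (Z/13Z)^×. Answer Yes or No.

Yes

φ(13) = 13 − 1 = 12 = 2^2 · 3.
An element g generates (Z/13Z)^× iff g^(12/q) ≢ 1 (mod 13) for each prime q ∈ {2, 3}.
11^6 ≡ 12 (mod 13)  [q = 2: ≢ 1 ✓]
11^4 ≡ 3 (mod 13)  [q = 3: ≢ 1 ✓]
Every test exponent gives a nontrivial residue, hence 11 generates the full group.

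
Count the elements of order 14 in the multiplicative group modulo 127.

6

φ(127) = 127 − 1 = 126 = 2 · 3^2 · 7.
Since (Z/127Z)^× is cyclic of order 126, the number of elements of order d is φ(d) when d | 126 and 0 otherwise.
14 = 2 · 7 divides 126, and φ(14) = 6.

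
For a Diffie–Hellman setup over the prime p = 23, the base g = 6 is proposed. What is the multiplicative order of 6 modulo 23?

11

Since 6 ∈ (Z/23Z)^×, its order divides φ(23) = 23 − 1 = 22 = 2 · 11.
Divisors of 22: 1, 2, 11, 22.
Compute 6^d (mod 23) for the divisors d until we hit 1:
6^1 ≡ 6 (mod 23)
6^2 ≡ 13 (mod 23)
6^11 ≡ 1 (mod 23) ✓
Hence ord(6) = 11.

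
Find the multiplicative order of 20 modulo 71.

By Lagrange's theorem, ord_71(20) divides φ(71) = 71 − 1 = 70 = 2 · 5 · 7.
Divisors of 70: 1, 2, 5, 7, 10, 14, 35, 70.
Test each divisor d:
20^1 ≡ 20 (mod 71)
20^2 ≡ 45 (mod 71)
20^5 ≡ 30 (mod 71)
20^7 ≡ 1 (mod 71) ✓
Therefore the multiplicative order of 20 modulo 71 is 7.

7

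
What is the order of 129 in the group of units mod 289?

272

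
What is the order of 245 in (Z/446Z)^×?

222

The order of 245 must divide φ(446) = φ(2)·φ(223) = 1·222 = 222 = 2 · 3 · 37.
Divisors of 222: 1, 2, 3, 6, 37, 74, 111, 222.
Evaluate successive powers at the divisors of 222:
245^1 ≡ 245 (mod 446)
245^2 ≡ 261 (mod 446)
245^3 ≡ 167 (mod 446)
245^6 ≡ 237 (mod 446)
245^37 ≡ 263 (mod 446)
245^74 ≡ 39 (mod 446)
245^111 ≡ 445 (mod 446)
245^222 ≡ 1 (mod 446) ✓
Therefore the multiplicative order of 245 modulo 446 is 222.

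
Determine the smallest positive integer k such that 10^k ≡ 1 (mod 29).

28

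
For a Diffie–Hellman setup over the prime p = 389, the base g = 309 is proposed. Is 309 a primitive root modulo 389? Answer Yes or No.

No

φ(389) = 389 − 1 = 388 = 2^2 · 97.
It suffices to check that the order of 309 is not a proper divisor of 388: compute 309^(388/q) for q ∈ {2, 97}.
309^194 ≡ 1 (mod 389)  [q = 2: ≡ 1 ✗]
309^4 ≡ 245 (mod 389)  [q = 97: ≢ 1 ✓]
309^194 ≡ 1 shows ord(309) | 194, strictly less than φ(389); not a primitive root.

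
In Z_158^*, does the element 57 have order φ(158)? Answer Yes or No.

φ(158) = φ(2)·φ(79) = 1·78 = 78 = 2 · 3 · 13.
Test 57^(78/q) mod 158 for each prime factor q of 78:
57^39 ≡ 157 (mod 158)  [q = 2: ≢ 1 ✓]
57^26 ≡ 1 (mod 158)  [q = 3: ≡ 1 ✗]
57^6 ≡ 131 (mod 158)  [q = 13: ≢ 1 ✓]
The check at q = 3 fails, so 57 generates a proper subgroup.

No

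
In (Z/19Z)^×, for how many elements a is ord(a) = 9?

6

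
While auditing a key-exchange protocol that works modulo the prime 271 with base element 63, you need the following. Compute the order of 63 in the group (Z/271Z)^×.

ord(63) | φ(271) = 271 − 1 = 270 = 2 · 3^3 · 5.
Divisors of 270: 1, 2, 3, 5, 6, 9, 10, 15, 18, 27, 30, 45, 54, 90, 135, 270.
Check 63^d mod 271 for each divisor in increasing order:
63^1 ≡ 63 (mod 271)
63^2 ≡ 175 (mod 271)
63^3 ≡ 185 (mod 271)
63^5 ≡ 126 (mod 271)
63^6 ≡ 79 (mod 271)
63^9 ≡ 252 (mod 271)
63^10 ≡ 158 (mod 271)
63^15 ≡ 125 (mod 271)
63^18 ≡ 90 (mod 271)
63^27 ≡ 187 (mod 271)
63^30 ≡ 178 (mod 271)
63^45 ≡ 28 (mod 271)
63^54 ≡ 10 (mod 271)
63^90 ≡ 242 (mod 271)
63^135 ≡ 1 (mod 271) ✓
The smallest such exponent is 135, so the order of 63 is 135.

135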